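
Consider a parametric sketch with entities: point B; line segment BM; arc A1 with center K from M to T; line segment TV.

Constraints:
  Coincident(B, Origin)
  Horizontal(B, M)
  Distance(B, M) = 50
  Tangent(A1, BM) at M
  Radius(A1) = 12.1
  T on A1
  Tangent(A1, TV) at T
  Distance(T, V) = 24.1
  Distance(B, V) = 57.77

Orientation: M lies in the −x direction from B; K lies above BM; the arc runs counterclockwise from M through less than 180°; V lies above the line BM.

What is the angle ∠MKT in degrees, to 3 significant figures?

102°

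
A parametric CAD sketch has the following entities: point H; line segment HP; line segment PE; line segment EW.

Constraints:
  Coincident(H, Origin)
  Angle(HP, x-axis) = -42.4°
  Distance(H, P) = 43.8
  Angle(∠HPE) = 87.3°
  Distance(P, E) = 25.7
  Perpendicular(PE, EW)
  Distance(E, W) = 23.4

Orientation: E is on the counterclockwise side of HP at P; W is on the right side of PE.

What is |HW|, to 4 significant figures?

71.19

H is at the origin; HP runs at -42.4° with length 43.8, so P = 43.8·(cos -42.4°, sin -42.4°) = (32.34, -29.53). ∠HPE = 87.3°, so PE runs at -42.4° + (180° − 87.3°) = 50.30° from the x-axis; with |PE| = 25.7, E = P + 25.7·(cos 50.30°, sin 50.30°) = (48.76, -9.761). PE is perpendicular to EW; with |EW| = 23.4 on the right of PE, W = E + 23.4·(0.7694, -0.6388) = (66.76, -24.71). Then |HW| = |W − H| = 71.19.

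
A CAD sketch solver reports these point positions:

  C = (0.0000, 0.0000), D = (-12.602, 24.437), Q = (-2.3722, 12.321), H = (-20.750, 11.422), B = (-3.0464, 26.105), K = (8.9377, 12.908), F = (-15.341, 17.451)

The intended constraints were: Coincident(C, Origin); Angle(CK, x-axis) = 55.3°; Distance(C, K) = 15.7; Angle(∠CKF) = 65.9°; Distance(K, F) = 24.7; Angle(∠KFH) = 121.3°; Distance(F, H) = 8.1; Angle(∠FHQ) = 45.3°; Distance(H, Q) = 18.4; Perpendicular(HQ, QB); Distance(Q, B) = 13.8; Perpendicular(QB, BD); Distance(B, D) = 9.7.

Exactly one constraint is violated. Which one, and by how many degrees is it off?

Perpendicular(QB, BD) — off by 7.10°.

C = (0.00, 0.00) ✓; CK at 55.30° ✓; |CK| = 15.70 ✓; ∠CKF = 65.90° ✓; |KF| = 24.70 ✓; ∠KFH = 121.3° ✓; |FH| = 8.100 ✓; ∠FHQ = 45.30° ✓; |HQ| = 18.40 ✓; ∠(HQ, QB) = 90.00° ✓; |QB| = 13.80 ✓; ∠(QB, BD) = 97.10° ✗; |BD| = 9.700 ✓.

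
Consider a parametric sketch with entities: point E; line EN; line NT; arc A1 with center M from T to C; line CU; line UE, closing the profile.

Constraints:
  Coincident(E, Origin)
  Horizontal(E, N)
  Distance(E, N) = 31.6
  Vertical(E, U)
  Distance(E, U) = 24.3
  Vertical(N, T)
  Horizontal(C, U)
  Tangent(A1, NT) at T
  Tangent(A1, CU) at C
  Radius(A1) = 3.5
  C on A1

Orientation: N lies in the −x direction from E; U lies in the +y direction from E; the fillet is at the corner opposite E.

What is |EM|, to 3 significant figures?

35.0

E is at the origin; E and N share the same y with |EN| = 31.6 and N on the −x side, so N = (-31.6, 0.00). E and U share the same x with |EU| = 24.3 and U on the +y side, so U = (0.00, 24.3). The virtual corner opposite E is at (-31.6, 24.3). The tangent condition forces MT to be normal to NT and A1 meets CU tangentially, so MC is at right angles to CU, with radius 3.5, so the center M sits 3.5 in from both sides at M = (-28.1, 20.8). Then |EM| = |M − E| = 35.0.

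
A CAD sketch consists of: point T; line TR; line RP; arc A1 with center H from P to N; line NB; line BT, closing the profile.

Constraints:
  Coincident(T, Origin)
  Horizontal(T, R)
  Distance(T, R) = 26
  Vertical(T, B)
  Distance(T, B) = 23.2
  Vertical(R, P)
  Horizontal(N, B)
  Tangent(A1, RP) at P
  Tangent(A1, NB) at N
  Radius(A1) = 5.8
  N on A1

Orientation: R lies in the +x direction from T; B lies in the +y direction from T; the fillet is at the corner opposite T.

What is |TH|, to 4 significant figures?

26.66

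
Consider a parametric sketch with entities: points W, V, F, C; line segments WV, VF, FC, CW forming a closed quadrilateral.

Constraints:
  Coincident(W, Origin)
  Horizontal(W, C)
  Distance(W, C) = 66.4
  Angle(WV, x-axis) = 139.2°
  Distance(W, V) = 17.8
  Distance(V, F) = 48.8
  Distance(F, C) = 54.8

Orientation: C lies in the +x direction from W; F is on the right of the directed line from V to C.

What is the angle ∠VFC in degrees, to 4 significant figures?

102.2°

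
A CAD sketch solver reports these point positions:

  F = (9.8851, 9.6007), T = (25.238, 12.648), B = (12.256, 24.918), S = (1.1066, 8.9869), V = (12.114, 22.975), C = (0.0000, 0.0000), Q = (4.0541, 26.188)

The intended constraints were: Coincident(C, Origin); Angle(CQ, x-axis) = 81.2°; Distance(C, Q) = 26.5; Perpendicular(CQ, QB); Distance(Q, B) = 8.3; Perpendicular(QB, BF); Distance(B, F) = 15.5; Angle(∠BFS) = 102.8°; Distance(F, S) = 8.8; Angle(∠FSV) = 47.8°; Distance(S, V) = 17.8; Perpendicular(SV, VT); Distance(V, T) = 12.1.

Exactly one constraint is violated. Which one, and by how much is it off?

Distance(V, T) = 12.1 — off by 4.60.

C = (0.00, 0.00) ✓; CQ at 81.20° ✓; |CQ| = 26.50 ✓; ∠(CQ, QB) = 90.00° ✓; |QB| = 8.300 ✓; ∠(QB, BF) = 90.00° ✓; |BF| = 15.50 ✓; ∠BFS = 102.8° ✓; |FS| = 8.800 ✓; ∠FSV = 47.80° ✓; |SV| = 17.80 ✓; ∠(SV, VT) = 90.00° ✓; |VT| = 16.70 ✗.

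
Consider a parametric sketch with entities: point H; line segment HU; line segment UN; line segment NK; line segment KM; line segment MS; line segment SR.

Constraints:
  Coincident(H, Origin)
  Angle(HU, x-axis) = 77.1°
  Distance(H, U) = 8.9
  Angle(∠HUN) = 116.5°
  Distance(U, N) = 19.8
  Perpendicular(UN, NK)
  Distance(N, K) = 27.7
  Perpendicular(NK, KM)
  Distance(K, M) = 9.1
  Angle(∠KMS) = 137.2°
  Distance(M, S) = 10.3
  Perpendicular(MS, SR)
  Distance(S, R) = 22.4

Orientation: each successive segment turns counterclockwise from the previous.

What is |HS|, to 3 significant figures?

14.6

The perpendicularity gives KM at right angles to NK, so KM runs at -39.4°; with |KM| = 9.1, M = (-23.9, -5.94). ∠KMS = 137.2° gives MS at 3.40° from the x-axis; with |MS| = 10.3, S = (-13.6, -5.33). Then |HS| = |S − H| = 14.6.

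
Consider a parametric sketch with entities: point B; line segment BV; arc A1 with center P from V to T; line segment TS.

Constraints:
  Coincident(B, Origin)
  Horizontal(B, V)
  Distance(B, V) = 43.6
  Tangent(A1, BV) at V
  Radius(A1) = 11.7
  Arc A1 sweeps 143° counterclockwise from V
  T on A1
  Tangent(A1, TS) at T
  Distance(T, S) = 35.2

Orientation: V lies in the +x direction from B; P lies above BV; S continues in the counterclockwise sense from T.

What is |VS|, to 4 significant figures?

47.19

On A1, V sits at bearing -90° from P; a 143° counterclockwise sweep puts T at bearing 53°, so T = P + 11.7·(cos 53°, sin 53°) = (50.64, 21.04). A1 meets TS tangentially, so PT is at right angles to TS, so TS runs along (−sin 53°, cos 53°); with |TS| = 35.2, S = (22.53, 42.23). Then |VS| = |S − V| = 47.19.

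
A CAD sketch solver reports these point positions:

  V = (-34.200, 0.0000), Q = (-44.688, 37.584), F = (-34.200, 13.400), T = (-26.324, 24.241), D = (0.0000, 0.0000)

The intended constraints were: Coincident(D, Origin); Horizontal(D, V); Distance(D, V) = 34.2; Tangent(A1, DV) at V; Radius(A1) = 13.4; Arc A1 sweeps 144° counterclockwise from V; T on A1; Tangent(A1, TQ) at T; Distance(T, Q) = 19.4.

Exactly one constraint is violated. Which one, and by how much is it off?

Distance(T, Q) = 19.4 — off by 3.30.

D = (0.00, 0.00) ✓; D.y = 0.00, V.y = 0.00 ✓; |DV| = 34.20 ✓; ∠(FV, VD) = 90.00° ✓; |FV| = 13.40 ✓; bearing(F→T) − bearing(F→V) = 144.0° ✓; |FT| = 13.40 ✓; ∠(FT, TQ) = 90.00° ✓; |TQ| = 22.70 ✗.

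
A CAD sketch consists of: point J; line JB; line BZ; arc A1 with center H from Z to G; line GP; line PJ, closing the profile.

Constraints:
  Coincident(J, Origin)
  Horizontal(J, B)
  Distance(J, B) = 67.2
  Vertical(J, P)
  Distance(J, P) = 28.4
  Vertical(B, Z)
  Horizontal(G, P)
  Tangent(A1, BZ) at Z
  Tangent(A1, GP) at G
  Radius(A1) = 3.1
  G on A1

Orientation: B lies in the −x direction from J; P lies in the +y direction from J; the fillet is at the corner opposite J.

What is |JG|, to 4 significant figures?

70.11

J is at the origin; JB is horizontal with |JB| = 67.2 and B on the −x side, so B = (-67.20, 0.000). J and P share the same x with |JP| = 28.4 and P on the +y side, so P = (0.000, 28.40). The virtual corner opposite J is at (-67.20, 28.40). The tangent condition forces HZ to be normal to BZ and the tangent condition forces HG to be normal to GP, with radius 3.1, so the center H sits 3.1 in from both sides at H = (-64.10, 25.30). That places the tangent points at Z = (-67.20, 25.30) on BZ and G = (-64.10, 28.40) on GP. Then |JG| = |G − J| = 70.11.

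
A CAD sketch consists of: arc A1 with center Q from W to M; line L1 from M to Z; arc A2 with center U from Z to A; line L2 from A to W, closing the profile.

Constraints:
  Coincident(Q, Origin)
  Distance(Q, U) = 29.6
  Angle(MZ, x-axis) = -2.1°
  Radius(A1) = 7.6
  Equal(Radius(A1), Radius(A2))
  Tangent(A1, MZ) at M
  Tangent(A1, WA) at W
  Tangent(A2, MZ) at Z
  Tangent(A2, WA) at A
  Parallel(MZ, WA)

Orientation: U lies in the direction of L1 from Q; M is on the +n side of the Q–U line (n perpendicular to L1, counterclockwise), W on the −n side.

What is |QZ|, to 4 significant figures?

30.56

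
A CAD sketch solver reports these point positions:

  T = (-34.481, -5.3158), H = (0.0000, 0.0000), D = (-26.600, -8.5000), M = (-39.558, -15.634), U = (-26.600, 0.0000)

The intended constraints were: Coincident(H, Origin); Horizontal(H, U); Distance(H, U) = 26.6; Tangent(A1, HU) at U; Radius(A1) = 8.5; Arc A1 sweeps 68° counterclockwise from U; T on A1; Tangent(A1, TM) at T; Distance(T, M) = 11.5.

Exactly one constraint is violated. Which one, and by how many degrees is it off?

Tangent(A1, TM) at T — off by 4.20°.

H = (0.00, 0.00) ✓; H.y = 0.00, U.y = 0.00 ✓; |HU| = 26.60 ✓; ∠(DU, UH) = 90.00° ✓; |DU| = 8.500 ✓; bearing(D→T) − bearing(D→U) = 68.00° ✓; |DT| = 8.500 ✓; ∠(DT, TM) = 94.20° ✗; |TM| = 11.50 ✓.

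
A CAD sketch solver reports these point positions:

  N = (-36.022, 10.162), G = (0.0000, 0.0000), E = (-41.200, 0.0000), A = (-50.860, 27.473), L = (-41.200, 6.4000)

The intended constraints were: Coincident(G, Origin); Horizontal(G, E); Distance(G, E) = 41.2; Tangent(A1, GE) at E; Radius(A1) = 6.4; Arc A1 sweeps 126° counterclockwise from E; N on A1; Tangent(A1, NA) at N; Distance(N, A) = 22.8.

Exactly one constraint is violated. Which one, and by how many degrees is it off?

Tangent(A1, NA) at N — off by 4.60°.

G = (0.00, 0.00) ✓; G.y = 0.00, E.y = 0.00 ✓; |GE| = 41.20 ✓; ∠(LE, EG) = 90.00° ✓; |LE| = 6.400 ✓; bearing(L→N) − bearing(L→E) = 126.0° ✓; |LN| = 6.400 ✓; ∠(LN, NA) = 85.40° ✗; |NA| = 22.80 ✓.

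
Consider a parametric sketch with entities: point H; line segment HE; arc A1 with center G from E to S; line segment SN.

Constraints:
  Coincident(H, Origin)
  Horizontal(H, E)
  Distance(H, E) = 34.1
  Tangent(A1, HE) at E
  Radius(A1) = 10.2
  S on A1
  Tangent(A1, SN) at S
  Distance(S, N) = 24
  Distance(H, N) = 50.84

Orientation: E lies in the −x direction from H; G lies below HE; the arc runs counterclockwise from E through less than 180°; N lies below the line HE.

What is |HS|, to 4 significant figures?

45.78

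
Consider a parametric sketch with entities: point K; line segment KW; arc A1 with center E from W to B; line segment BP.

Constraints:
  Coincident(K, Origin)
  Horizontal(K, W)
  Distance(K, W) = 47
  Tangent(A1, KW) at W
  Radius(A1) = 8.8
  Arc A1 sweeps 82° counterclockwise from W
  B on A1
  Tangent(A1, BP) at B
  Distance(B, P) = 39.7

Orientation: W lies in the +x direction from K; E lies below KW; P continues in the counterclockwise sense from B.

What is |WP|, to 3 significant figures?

49.0

On A1, W sits at bearing 90° from E; an 82° counterclockwise sweep puts B at bearing 172°, so B = E + 8.8·(cos 172°, sin 172°) = (38.3, -7.58). A1 meets BP tangentially, so EB is at right angles to BP, so BP runs along (−sin 172°, cos 172°); with |BP| = 39.7, P = (32.8, -46.9). Then |WP| = |P − W| = 49.0.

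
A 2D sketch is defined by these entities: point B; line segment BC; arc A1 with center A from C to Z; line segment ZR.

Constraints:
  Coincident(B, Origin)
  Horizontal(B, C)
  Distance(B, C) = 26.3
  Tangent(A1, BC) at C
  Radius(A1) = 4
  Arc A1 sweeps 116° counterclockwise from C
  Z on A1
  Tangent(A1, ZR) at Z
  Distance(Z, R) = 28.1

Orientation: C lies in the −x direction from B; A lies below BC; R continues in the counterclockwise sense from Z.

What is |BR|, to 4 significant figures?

35.64

B is at the origin; B and C share the same y with |BC| = 26.3 and C on the −x side, so C = (-26.30, 0.000). The tangent condition forces AC to be normal to BC, so A = C + (0, -4) = (-26.30, -4.000). On A1, C sits at bearing 90° from A; a 116° counterclockwise sweep puts Z at bearing 206°, so Z = A + 4.0·(cos 206°, sin 206°) = (-29.90, -5.753). The tangent condition forces AZ to be normal to ZR, so ZR runs along (−sin 206°, cos 206°); with |ZR| = 28.1, R = (-17.58, -31.01). Then |BR| = |R − B| = 35.64.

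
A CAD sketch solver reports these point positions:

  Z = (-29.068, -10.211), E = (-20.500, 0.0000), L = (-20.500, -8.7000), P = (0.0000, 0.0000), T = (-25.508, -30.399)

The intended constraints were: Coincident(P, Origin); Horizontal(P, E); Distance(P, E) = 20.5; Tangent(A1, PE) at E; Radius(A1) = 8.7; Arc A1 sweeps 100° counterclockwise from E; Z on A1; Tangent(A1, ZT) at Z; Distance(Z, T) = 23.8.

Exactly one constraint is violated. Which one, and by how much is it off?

Distance(Z, T) = 23.8 — off by 3.30.

P = (0.00, 0.00) ✓; P.y = 0.00, E.y = 0.00 ✓; |PE| = 20.50 ✓; ∠(LE, EP) = 90.00° ✓; |LE| = 8.700 ✓; bearing(L→Z) − bearing(L→E) = 100.0° ✓; |LZ| = 8.700 ✓; ∠(LZ, ZT) = 90.00° ✓; |ZT| = 20.50 ✗.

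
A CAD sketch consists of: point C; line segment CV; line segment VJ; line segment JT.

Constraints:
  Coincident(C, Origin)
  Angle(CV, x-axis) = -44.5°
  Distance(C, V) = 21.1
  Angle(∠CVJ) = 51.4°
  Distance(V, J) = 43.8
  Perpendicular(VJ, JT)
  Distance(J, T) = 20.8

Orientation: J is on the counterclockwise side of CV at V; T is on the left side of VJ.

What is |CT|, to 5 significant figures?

30.938

C is at the origin; CV runs at -44.5° with length 21.1, so V = 21.1·(cos -44.5°, sin -44.5°) = (15.050, -14.789). ∠CVJ = 51.4°, so VJ runs at -44.5° + (180° − 51.4°) = 84.100° from the x-axis; with |VJ| = 43.8, J = V + 43.8·(cos 84.100°, sin 84.100°) = (19.552, 28.779). VJ is perpendicular to JT; with |JT| = 20.8 on the left of VJ, T = J + 20.8·(-0.99470, 0.10279) = (-1.1379, 30.917). Then |CT| = |T − C| = 30.938.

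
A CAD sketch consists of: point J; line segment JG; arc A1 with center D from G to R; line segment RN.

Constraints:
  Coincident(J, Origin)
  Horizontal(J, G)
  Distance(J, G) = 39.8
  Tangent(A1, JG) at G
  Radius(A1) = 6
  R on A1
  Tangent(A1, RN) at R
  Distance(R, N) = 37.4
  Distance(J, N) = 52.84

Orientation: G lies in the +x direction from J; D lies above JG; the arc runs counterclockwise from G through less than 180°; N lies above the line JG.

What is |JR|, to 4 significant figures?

46.09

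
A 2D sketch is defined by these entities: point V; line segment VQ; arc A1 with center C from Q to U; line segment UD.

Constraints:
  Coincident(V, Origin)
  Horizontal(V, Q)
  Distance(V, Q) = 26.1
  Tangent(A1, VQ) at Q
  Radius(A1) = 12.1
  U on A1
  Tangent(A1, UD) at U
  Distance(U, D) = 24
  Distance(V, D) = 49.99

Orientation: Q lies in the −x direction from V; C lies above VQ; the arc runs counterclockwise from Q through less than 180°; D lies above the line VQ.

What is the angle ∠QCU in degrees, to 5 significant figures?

129.74°

Checks: |VQ| = 26.10 ✓; |CU| = 12.10 ✓; ∠(CU, UD) = 90.00° ✓; |UD| = 24.00 ✓; |VD| = 49.99 ✓.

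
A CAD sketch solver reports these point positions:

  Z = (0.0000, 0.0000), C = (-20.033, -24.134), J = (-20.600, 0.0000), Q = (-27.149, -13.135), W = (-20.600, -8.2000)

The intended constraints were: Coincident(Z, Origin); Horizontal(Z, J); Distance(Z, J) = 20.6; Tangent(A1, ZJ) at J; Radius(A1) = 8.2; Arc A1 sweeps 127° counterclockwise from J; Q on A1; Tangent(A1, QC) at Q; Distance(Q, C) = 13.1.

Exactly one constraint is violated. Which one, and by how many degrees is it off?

Tangent(A1, QC) at Q — off by 4.10°.

Z = (0.00, 0.00) ✓; Z.y = 0.00, J.y = 0.00 ✓; |ZJ| = 20.60 ✓; ∠(WJ, JZ) = 90.00° ✓; |WJ| = 8.200 ✓; bearing(W→Q) − bearing(W→J) = 127.0° ✓; |WQ| = 8.200 ✓; ∠(WQ, QC) = 94.10° ✗; |QC| = 13.10 ✓.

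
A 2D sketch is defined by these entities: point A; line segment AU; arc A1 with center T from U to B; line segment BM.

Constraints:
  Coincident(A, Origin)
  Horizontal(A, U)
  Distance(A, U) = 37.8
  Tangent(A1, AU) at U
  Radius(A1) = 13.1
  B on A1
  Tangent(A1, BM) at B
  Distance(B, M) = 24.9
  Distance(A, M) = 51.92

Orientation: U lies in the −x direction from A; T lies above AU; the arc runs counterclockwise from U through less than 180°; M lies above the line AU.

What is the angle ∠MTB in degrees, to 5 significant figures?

62.251°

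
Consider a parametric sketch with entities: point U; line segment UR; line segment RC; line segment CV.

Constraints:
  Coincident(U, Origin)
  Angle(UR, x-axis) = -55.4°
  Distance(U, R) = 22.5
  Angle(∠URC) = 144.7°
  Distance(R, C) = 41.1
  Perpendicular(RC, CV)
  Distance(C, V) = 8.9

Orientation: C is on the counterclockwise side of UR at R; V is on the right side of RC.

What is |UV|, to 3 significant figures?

63.4

U is at the origin; UR runs at -55.4° with length 22.5, so R = 22.5·(cos -55.4°, sin -55.4°) = (12.8, -18.5). ∠URC = 144.7°, so RC runs at -55.4° + (180° − 144.7°) = -20.1° from the x-axis; with |RC| = 41.1, C = R + 41.1·(cos -20.1°, sin -20.1°) = (51.4, -32.6). RC is perpendicular to CV; with |CV| = 8.9 on the right of RC, V = C + 8.9·(-0.344, -0.939) = (48.3, -41.0). Then |UV| = |V − U| = 63.4.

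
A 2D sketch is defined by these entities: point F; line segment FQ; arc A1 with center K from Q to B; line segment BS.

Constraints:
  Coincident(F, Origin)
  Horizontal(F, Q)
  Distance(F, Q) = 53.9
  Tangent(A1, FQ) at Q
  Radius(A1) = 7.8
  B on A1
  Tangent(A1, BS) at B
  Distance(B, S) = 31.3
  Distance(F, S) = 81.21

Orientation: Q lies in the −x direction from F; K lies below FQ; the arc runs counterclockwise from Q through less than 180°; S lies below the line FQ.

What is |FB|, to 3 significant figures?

61.1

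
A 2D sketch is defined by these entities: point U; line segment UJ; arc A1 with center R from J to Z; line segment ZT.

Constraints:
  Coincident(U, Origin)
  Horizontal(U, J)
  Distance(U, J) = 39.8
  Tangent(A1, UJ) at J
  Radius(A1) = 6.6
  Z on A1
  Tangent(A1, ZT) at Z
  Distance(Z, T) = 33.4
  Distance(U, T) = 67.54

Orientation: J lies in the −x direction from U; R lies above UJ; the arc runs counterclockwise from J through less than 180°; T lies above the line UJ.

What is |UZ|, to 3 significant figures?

36.6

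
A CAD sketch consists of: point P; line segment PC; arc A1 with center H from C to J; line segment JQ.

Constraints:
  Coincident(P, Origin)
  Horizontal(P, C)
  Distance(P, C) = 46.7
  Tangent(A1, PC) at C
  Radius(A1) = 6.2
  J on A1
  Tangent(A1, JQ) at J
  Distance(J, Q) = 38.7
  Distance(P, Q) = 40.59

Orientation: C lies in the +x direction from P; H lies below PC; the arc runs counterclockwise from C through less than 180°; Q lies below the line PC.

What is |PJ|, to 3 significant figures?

41.6

Checks: |HJ| = 6.200 ✓; ∠(HJ, JQ) = 90.00° ✓; |JQ| = 38.70 ✓; |PQ| = 40.59 ✓.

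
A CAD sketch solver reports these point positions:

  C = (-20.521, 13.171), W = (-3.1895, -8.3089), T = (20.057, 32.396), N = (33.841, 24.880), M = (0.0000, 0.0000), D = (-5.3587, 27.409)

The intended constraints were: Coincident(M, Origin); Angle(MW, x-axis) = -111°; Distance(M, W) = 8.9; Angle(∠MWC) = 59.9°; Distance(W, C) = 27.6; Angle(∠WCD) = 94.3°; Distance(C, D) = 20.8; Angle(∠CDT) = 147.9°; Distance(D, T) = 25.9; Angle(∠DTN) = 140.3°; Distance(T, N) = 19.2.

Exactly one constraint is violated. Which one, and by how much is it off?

Distance(T, N) = 19.2 — off by 3.50.

M = (0.00, 0.00) ✓; MW at -111.0° ✓; |MW| = 8.900 ✓; ∠MWC = 59.90° ✓; |WC| = 27.60 ✓; ∠WCD = 94.30° ✓; |CD| = 20.80 ✓; ∠CDT = 147.9° ✓; |DT| = 25.90 ✓; ∠DTN = 140.3° ✓; |TN| = 15.70 ✗.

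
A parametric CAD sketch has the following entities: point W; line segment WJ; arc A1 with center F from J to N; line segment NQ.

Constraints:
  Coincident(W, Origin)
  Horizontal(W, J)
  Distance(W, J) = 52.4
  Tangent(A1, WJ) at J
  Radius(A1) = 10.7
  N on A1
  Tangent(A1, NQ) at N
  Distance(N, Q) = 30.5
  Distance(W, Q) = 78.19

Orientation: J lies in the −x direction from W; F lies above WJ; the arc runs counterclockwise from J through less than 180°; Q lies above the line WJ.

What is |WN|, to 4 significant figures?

48.85

Checks: |FN| = 10.70 ✓; ∠(FN, NQ) = 90.00° ✓; |NQ| = 30.50 ✓; |WQ| = 78.19 ✓.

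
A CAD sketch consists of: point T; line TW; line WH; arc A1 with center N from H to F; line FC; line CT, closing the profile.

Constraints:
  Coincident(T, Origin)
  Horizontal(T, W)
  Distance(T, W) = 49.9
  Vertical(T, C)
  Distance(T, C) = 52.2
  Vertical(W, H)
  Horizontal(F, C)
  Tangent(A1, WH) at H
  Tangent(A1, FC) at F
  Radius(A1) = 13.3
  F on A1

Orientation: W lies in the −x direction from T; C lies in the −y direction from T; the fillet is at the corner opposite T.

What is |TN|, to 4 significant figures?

53.41

T is at the origin; T and W share the same y with |TW| = 49.9 and W on the −x side, so W = (-49.90, 0.000). TC is vertical with |TC| = 52.2 and C on the −y side, so C = (0.000, -52.20). The virtual corner opposite T is at (-49.90, -52.20). A1 meets WH tangentially, so NH is at right angles to WH and since A1 is tangent to FC there, NF ⟂ FC, with radius 13.3, so the center N sits 13.3 in from both sides at N = (-36.60, -38.90). Then |TN| = |N − T| = 53.41.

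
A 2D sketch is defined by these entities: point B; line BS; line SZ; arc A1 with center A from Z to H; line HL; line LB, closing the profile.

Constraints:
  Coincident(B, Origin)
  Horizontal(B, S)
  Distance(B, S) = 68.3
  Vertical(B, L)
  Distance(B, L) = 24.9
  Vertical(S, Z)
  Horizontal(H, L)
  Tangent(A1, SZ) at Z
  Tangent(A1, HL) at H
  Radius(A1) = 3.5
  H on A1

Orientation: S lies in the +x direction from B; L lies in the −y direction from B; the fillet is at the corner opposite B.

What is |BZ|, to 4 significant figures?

71.57

The virtual corner opposite B is at (68.30, -24.90). A1 meets SZ tangentially, so AZ is at right angles to SZ and since A1 is tangent to HL there, AH ⟂ HL, with radius 3.5, so the center A sits 3.5 in from both sides at A = (64.80, -21.40). That places the tangent points at Z = (68.30, -21.40) on SZ and H = (64.80, -24.90) on HL. Then |BZ| = |Z − B| = 71.57.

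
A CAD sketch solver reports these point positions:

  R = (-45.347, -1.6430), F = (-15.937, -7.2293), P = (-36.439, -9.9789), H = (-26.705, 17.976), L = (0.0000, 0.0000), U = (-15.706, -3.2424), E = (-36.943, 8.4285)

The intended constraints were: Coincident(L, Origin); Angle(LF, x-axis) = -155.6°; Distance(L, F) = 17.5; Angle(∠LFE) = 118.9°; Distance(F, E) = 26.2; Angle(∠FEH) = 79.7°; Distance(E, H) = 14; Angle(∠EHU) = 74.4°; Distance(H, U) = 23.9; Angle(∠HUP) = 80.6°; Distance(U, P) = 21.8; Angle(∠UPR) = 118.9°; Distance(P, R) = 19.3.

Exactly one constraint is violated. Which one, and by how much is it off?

Distance(P, R) = 19.3 — off by 7.10.

L = (0.00, 0.00) ✓; LF at -155.6° ✓; |LF| = 17.50 ✓; ∠LFE = 118.9° ✓; |FE| = 26.20 ✓; ∠FEH = 79.70° ✓; |EH| = 14.00 ✓; ∠EHU = 74.40° ✓; |HU| = 23.90 ✓; ∠HUP = 80.60° ✓; |UP| = 21.80 ✓; ∠UPR = 118.9° ✓; |PR| = 12.20 ✗.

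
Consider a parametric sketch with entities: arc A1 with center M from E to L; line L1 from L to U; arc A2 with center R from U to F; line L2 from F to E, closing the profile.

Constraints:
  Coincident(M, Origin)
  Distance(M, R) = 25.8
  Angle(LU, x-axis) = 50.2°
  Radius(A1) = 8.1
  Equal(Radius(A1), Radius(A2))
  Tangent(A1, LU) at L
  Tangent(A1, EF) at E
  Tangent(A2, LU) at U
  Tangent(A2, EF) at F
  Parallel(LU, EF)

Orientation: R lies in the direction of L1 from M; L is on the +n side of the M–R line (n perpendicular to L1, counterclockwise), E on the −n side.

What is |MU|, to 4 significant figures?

27.04

Tangency of A1 to both parallel lines with radius 8.1 puts L and E at M ± 8.1·n: L = (-6.223, 5.185), E = (6.223, -5.185). Equal radii place U and F the same way about R: U = R + 8.1·n = (10.29, 25.01), F = R − 8.1·n = (22.74, 14.64). Then |MU| = |U − M| = 27.04.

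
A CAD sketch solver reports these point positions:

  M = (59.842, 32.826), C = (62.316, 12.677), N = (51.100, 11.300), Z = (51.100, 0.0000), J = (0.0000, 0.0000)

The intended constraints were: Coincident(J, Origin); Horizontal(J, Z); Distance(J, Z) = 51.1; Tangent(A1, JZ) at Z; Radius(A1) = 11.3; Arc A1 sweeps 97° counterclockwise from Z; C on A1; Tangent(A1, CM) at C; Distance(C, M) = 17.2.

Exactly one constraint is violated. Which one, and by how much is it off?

Distance(C, M) = 17.2 — off by 3.10.

J = (0.00, 0.00) ✓; J.y = 0.00, Z.y = 0.00 ✓; |JZ| = 51.10 ✓; ∠(NZ, ZJ) = 90.00° ✓; |NZ| = 11.30 ✓; bearing(N→C) − bearing(N→Z) = 97.00° ✓; |NC| = 11.30 ✓; ∠(NC, CM) = 90.00° ✓; |CM| = 20.30 ✗.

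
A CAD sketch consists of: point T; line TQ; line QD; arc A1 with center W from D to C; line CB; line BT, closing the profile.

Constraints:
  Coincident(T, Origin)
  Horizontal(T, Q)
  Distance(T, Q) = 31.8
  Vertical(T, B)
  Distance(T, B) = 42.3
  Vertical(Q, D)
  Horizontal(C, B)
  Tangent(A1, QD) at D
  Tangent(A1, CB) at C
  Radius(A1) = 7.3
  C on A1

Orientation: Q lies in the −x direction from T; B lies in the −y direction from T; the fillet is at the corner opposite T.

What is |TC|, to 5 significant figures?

48.883

The virtual corner opposite T is at (-31.800, -42.300). The tangent condition forces WD to be normal to QD and A1 meets CB tangentially, so WC is at right angles to CB, with radius 7.3, so the center W sits 7.3 in from both sides at W = (-24.500, -35.000). That places the tangent points at D = (-31.800, -35.000) on QD and C = (-24.500, -42.300) on CB. Then |TC| = |C − T| = 48.883.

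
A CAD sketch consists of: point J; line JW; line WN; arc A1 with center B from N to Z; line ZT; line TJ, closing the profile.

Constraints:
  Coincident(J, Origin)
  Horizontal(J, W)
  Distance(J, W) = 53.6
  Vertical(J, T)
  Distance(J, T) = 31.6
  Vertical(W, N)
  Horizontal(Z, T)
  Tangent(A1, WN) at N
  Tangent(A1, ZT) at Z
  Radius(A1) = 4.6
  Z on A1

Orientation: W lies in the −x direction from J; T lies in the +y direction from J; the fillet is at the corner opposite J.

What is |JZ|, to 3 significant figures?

58.3

The virtual corner opposite J is at (-53.6, 31.6). A1 meets WN tangentially, so BN is at right angles to WN and A1 meets ZT tangentially, so BZ is at right angles to ZT, with radius 4.6, so the center B sits 4.6 in from both sides at B = (-49.0, 27.0). That places the tangent points at N = (-53.6, 27.0) on WN and Z = (-49.0, 31.6) on ZT. Then |JZ| = |Z − J| = 58.3.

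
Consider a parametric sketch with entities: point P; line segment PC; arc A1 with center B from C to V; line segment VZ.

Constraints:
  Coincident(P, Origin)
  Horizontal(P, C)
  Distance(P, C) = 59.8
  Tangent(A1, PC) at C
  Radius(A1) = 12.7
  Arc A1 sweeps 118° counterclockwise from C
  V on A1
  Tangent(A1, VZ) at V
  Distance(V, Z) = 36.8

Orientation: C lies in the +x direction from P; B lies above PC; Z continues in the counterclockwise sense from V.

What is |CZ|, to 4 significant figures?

51.51

P is at the origin; P and C share the same y with |PC| = 59.8 and C on the +x side, so C = (59.80, 0.000). Tangency of A1 to PC means the radius BC is perpendicular to PC, so B = C + (0, 12.7) = (59.80, 12.70). On A1, C sits at bearing -90° from B; a 118° counterclockwise sweep puts V at bearing 28°, so V = B + 12.7·(cos 28°, sin 28°) = (71.01, 18.66). A1 meets VZ tangentially, so BV is at right angles to VZ, so VZ runs along (−sin 28°, cos 28°); with |VZ| = 36.8, Z = (53.74, 51.15). Then |CZ| = |Z − C| = 51.51.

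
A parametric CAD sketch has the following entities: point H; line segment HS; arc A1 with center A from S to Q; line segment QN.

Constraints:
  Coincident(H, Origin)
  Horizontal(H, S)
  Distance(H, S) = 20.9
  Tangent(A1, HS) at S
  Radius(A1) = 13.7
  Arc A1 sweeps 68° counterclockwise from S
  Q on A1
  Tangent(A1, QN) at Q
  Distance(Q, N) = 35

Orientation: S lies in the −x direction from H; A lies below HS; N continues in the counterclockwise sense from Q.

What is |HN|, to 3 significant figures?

62.2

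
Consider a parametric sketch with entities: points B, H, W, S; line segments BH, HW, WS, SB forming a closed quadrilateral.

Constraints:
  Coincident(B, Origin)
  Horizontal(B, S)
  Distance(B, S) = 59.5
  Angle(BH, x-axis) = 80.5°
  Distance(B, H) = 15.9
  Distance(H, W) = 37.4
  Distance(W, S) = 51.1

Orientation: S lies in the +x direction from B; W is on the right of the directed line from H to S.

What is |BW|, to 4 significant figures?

23.95

Checks: |HW| = 37.40 ✓; |WS| = 51.10 ✓.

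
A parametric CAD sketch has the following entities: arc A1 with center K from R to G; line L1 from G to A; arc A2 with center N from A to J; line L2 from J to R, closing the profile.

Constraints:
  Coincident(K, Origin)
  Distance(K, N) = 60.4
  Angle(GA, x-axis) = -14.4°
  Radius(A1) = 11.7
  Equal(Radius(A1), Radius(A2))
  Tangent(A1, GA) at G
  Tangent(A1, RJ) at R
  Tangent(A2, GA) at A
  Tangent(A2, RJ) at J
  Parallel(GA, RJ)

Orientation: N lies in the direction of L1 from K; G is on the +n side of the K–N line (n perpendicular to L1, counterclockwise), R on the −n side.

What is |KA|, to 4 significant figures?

61.52

The slot axis is L1's direction at -14.4°, so u = (cos -14.4°, sin -14.4°) = (0.9686, -0.2487) and n = (−sin -14.4°, cos -14.4°) = (0.2487, 0.9686). K is at the origin and N lies 60.4 along u from K, so N = 60.4·u = (58.50, -15.02). Tangency of A1 to both parallel lines with radius 11.7 puts G and R at K ± 11.7·n: G = (2.910, 11.33), R = (-2.910, -11.33). Equal radii place A and J the same way about N: A = N + 11.7·n = (61.41, -3.688), J = N − 11.7·n = (55.59, -26.35). Then |KA| = |A − K| = 61.52.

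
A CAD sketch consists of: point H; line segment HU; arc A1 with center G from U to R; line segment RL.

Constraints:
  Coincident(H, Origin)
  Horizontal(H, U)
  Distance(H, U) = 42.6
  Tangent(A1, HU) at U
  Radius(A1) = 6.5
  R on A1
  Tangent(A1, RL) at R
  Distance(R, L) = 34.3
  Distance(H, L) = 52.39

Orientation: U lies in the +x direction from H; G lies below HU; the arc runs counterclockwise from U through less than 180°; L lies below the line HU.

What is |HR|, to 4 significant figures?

36.62

H is at the origin; H and U share the same y with |HU| = 42.6 and U on the +x side, so U = (42.60, 0.000). The tangent condition forces GU to be normal to HU, so G = U + (0, -6.5) = (42.60, -6.500). Since GR ⟂ RL (tangency), |GL| = √(6.5² + 34.3²) = 34.91 regardless of where R sits on A1. So L lies on both circle(H, 52.39) and circle(G, 34.91); the below-HU intersection is L = (33.57, -40.22). R is the foot of the tangent from L: R = (36.12, -6.017).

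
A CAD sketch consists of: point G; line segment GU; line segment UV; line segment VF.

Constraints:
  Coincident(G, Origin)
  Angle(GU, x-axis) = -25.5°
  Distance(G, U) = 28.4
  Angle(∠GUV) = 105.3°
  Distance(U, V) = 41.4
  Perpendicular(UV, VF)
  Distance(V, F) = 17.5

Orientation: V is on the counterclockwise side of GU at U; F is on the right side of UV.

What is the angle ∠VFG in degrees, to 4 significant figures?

47.44°

G is at the origin; GU runs at -25.5° with length 28.4, so U = 28.4·(cos -25.5°, sin -25.5°) = (25.63, -12.23). ∠GUV = 105.3°, so UV runs at -25.5° + (180° − 105.3°) = 49.20° from the x-axis; with |UV| = 41.4, V = U + 41.4·(cos 49.20°, sin 49.20°) = (52.69, 19.11). UV ⟂ VF; with |VF| = 17.5 on the right of UV, F = V + 17.5·(0.7570, -0.6534) = (65.93, 7.678). Then cos ∠VFG = FV·FG / (|FV||FG|), giving 47.44°.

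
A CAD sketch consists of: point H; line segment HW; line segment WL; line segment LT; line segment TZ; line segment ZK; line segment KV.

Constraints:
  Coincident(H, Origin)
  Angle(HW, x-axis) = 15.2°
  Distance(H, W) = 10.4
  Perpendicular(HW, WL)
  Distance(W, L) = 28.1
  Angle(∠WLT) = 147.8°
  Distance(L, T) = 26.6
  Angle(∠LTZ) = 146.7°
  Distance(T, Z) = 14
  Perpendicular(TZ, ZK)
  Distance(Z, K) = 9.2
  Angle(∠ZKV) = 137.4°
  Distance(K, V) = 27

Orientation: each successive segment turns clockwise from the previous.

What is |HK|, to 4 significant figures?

52.17

H is at the origin; HW runs at 15.2° with length 10.4, so W = (10.04, 2.727). The perpendicularity gives WL at right angles to HW, so WL runs at -74.80°; with |WL| = 28.1, L = (17.40, -24.39). ∠WLT = 147.8° gives LT at -107.0° from the x-axis; with |LT| = 26.6, T = (9.627, -49.83). ∠LTZ = 146.7° gives TZ at -140.3° from the x-axis; with |TZ| = 14.0, Z = (-1.145, -58.77). TZ is perpendicular to ZK, so ZK runs at 129.7°; with |ZK| = 9.2, K = (-7.022, -51.69). Then |HK| = |K − H| = 52.17.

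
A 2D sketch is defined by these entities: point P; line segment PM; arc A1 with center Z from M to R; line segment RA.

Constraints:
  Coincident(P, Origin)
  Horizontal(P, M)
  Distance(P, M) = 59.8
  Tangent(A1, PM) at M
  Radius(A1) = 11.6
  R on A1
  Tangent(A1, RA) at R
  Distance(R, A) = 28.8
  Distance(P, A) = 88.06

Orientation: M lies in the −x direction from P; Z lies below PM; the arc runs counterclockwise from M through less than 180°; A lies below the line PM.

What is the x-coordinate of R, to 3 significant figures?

-70.6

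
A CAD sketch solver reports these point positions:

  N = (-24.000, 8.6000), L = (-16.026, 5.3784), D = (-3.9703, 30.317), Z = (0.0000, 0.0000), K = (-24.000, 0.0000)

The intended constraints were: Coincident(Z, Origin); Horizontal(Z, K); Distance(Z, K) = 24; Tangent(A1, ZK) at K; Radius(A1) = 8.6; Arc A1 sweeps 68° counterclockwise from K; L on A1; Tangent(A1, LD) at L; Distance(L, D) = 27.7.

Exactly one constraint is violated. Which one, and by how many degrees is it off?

Tangent(A1, LD) at L — off by 3.80°.

Z = (0.00, 0.00) ✓; Z.y = 0.00, K.y = 0.00 ✓; |ZK| = 24.00 ✓; ∠(NK, KZ) = 90.00° ✓; |NK| = 8.600 ✓; bearing(N→L) − bearing(N→K) = 68.00° ✓; |NL| = 8.600 ✓; ∠(NL, LD) = 93.80° ✗; |LD| = 27.70 ✓.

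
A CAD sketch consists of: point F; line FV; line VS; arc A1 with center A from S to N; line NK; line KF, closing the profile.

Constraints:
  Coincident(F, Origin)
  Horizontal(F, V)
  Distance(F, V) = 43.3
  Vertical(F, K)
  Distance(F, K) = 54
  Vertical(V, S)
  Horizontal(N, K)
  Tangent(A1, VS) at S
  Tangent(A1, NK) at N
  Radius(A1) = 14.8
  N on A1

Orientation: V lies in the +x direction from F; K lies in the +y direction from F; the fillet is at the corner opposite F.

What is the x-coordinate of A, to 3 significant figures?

28.5

FK is vertical with |FK| = 54.0 and K on the +y side, so K = (0.00, 54.0). The virtual corner opposite F is at (43.3, 54.0). A1 meets VS tangentially, so AS is at right angles to VS and tangency of A1 to NK means the radius AN is perpendicular to NK, with radius 14.8, so the center A sits 14.8 in from both sides at A = (28.5, 39.2). So A.x = 28.5.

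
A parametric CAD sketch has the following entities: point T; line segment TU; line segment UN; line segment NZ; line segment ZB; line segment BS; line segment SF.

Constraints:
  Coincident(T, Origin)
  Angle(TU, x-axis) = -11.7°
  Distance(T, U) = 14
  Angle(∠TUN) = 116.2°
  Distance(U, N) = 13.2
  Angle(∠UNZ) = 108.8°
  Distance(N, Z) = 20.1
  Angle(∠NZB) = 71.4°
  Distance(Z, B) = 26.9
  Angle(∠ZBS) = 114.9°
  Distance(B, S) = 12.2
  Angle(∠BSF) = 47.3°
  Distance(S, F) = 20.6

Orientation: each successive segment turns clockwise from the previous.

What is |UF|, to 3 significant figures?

16.0

T is at the origin; TU runs at -11.7° with length 14.0, so U = (13.7, -2.84). ∠TUN = 116.2° gives UN at -75.5° from the x-axis; with |UN| = 13.2, N = (17.0, -15.6). ∠UNZ = 108.8° gives NZ at -147° from the x-axis; with |NZ| = 20.1, Z = (0.214, -26.7). ∠NZB = 71.4° gives ZB at 105° from the x-axis; with |ZB| = 26.9, B = (-6.61, -0.634). ∠ZBS = 114.9° gives BS at 39.6° from the x-axis; with |BS| = 12.2, S = (2.79, 7.14). ∠BSF = 47.3° gives SF at -93.1° from the x-axis; with |SF| = 20.6, F = (1.67, -13.4). Then |UF| = |F − U| = 16.0.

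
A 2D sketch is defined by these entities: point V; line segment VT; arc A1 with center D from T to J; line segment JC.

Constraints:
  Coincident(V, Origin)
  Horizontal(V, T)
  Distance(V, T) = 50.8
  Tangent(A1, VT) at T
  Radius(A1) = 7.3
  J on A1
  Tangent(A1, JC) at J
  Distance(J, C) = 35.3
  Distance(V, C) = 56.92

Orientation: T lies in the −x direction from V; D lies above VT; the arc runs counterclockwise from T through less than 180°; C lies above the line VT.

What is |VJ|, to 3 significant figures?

44.0

Checks: V = (0.00, 0.00) ✓; |DJ| = 7.300 ✓; ∠(DJ, JC) = 90.00° ✓; |JC| = 35.30 ✓; |VC| = 56.92 ✓.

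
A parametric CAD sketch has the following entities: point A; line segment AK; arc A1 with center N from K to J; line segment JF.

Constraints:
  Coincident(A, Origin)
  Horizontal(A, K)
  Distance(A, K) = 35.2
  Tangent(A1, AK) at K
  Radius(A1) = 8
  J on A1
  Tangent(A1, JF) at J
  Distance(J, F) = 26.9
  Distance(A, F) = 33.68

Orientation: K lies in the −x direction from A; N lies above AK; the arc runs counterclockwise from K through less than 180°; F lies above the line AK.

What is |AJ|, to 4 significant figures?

28.31

A is at the origin; AK is horizontal with |AK| = 35.2 and K on the −x side, so K = (-35.20, 0.000). The tangent condition forces NK to be normal to AK, so N = K + (0, 8) = (-35.20, 8.000). Since NJ ⟂ JF (tangency), |NF| = √(8.0² + 26.9²) = 28.06 regardless of where J sits on A1. So F lies on both circle(A, 33.68) and circle(N, 28.06); the above-AK intersection is F = (-16.80, 29.19). J is the foot of the tangent from F: J = (-27.91, 4.694).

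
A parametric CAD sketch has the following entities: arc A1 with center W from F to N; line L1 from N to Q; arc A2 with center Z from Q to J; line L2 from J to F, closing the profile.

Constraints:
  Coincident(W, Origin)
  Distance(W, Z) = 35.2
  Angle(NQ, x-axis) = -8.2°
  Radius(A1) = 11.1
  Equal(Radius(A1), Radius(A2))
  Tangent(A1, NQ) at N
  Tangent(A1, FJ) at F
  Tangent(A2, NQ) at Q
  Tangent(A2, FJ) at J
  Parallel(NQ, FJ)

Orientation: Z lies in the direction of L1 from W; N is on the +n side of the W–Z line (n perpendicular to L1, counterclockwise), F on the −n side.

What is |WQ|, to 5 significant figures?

36.909

The slot axis is L1's direction at -8.2°, so u = (cos -8.2°, sin -8.2°) = (0.98978, -0.14263) and n = (−sin -8.2°, cos -8.2°) = (0.14263, 0.98978). W is at the origin and Z lies 35.2 along u from W, so Z = 35.2·u = (34.840, -5.0205). Tangency of A1 to both parallel lines with radius 11.1 puts N and F at W ± 11.1·n: N = (1.5832, 10.987), F = (-1.5832, -10.987). Equal radii place Q and J the same way about Z: Q = Z + 11.1·n = (36.423, 5.9660), J = Z − 11.1·n = (33.257, -16.007). Then |WQ| = |Q − W| = 36.909.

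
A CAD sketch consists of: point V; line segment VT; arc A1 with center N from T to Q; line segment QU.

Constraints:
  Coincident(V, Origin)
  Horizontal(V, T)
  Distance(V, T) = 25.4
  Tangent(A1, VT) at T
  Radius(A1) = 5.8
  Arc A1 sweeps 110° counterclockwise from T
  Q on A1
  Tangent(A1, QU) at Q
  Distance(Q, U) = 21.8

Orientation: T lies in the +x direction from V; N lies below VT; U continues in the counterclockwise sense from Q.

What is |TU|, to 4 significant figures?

28.34

V is at the origin; VT is horizontal with |VT| = 25.4 and T on the +x side, so T = (25.40, 0.000). Since A1 is tangent to VT there, NT ⟂ VT, so N = T + (0, -5.8) = (25.40, -5.800). On A1, T sits at bearing 90° from N; a 110° counterclockwise sweep puts Q at bearing 200°, so Q = N + 5.8·(cos 200°, sin 200°) = (19.95, -7.784). A1 meets QU tangentially, so NQ is at right angles to QU, so QU runs along (−sin 200°, cos 200°); with |QU| = 21.8, U = (27.41, -28.27). Then |TU| = |U − T| = 28.34.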